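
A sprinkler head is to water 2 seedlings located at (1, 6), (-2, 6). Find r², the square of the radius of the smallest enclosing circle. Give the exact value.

2.25

The smallest circle enclosing two points has them as diameter endpoints.
Centre = midpoint = (-0.5, 6); r² = |(1, 6)−(-2, 6)|²/4 = 9/4 = 2.25.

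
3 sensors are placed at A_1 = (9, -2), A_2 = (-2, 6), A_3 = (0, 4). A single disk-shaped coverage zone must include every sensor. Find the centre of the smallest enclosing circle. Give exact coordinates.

Side lengths²: A_1A_2² = 185, A_1A_3² = 117, A_2A_3² = 8.
Since A_1A_2² = 185 ≥ 117 + 8 = 125, the angle opposite A_1A_2 is not acute, so the smallest enclosing circle has A_1A_2 as diameter.
Centre = midpoint of A_1A_2 = (3.5, 2), r² = 185/4 = 46.25.
Centre = (3.5, 2).

(3.5, 2)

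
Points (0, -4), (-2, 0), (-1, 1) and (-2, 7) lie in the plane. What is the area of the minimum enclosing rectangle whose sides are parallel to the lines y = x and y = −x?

In coordinates u = x + y, v = x − y the rectangle is axis-aligned; the map (x,y)→(u,v) scales areas by 2.
u-values: -4, -2, 0, 5; range = 5 − (-4) = 9.
v-values: 4, -2, -2, -9; range = 4 − (-9) = 13.
Area = (9 × 13) / 2 = 58.5.

58.5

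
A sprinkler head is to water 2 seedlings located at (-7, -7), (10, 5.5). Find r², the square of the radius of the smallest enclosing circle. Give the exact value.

The smallest circle enclosing two points has them as diameter endpoints.
Centre = midpoint = (1.5, -0.75); r² = |(-7, -7)−(10, 5.5)|²/4 = 445.25/4 = 111.3125.

111.3125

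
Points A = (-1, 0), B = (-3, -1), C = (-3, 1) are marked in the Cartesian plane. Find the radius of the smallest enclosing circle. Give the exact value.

1.25

Side lengths²: AB² = 5, AC² = 5, BC² = 4.
Since AC² = 5 < 5 + 4 = 9, the triangle is acute, so the smallest enclosing circle is the circumcircle.
Circumcentre = (-2.25, 0), r² = 1.5625.
r = √(1.5625) = 1.25.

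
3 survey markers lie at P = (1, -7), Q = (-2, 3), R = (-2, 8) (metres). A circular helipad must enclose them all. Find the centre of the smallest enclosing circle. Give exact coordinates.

(-0.5, 0.5)

Side lengths²: PQ² = 109, PR² = 234, QR² = 25.
Since PR² = 234 ≥ 109 + 25 = 134, the angle opposite PR is not acute, so the smallest enclosing circle has PR as diameter.
Centre = midpoint of PR = (-0.5, 0.5), r² = 234/4 = 58.5.
Centre = (-0.5, 0.5).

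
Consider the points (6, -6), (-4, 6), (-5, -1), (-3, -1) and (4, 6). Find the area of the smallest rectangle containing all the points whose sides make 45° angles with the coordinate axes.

In coordinates u = x + y, v = x − y the rectangle is axis-aligned; the map (x,y)→(u,v) scales areas by 2.
u-values: 0, 2, -6, -4, 10; range = 10 − (-6) = 16.
v-values: 12, -10, -4, -2, -2; range = 12 − (-10) = 22.
Area = (16 × 22) / 2 = 176.

176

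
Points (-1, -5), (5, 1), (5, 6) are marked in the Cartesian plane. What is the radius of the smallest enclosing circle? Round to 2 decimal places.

Call the three points A, B, C in the order given.
Side lengths²: AB² = 72, AC² = 157, BC² = 25.
Since AC² = 157 ≥ 72 + 25 = 97, the angle opposite AC is not acute, so the smallest enclosing circle has AC as diameter.
Centre = midpoint of AC = (2, 0.5), r² = 157/4 = 39.25.
r = √(39.25) ≈ 6.26.

6.26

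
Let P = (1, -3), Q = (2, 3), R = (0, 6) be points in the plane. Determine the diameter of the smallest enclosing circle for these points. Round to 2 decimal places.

Side lengths²: PQ² = 37, PR² = 82, QR² = 13.
Since PR² = 82 ≥ 37 + 13 = 50, the angle opposite PR is not acute, so the smallest enclosing circle has PR as diameter.
Centre = midpoint of PR = (0.5, 1.5), r² = 82/4 = 20.5.
Diameter = 2r = 2√(20.5) ≈ 9.06.

9.06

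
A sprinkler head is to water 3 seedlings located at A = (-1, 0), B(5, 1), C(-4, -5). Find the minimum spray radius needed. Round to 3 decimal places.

5.408

Side lengths²: AB² = 37, AC² = 34, BC² = 117.
Since BC² = 117 ≥ 37 + 34 = 71, the angle opposite BC is not acute, so the smallest enclosing circle has BC as diameter.
Centre = midpoint of BC = (0.5, -2), r² = 117/4 = 29.25.
r = √(29.25) ≈ 5.408.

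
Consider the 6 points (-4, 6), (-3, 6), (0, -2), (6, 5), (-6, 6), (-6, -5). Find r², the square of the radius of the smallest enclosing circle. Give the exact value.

The minimum enclosing circle is determined by three boundary points: (6, 5), (-6, 6), (-6, -5).
Their circumcentre is (-5/12, 0.5) with r² = 8845/144.
The farthest remaining point (-4, 6) is at distance² 6205/144 ≤ 8845/144.

8845/144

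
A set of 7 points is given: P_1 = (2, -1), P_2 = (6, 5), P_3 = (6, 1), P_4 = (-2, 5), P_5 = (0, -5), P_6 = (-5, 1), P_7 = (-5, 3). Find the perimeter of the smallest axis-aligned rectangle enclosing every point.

42

Width = max x − min x = 6 − (-5) = 11.
Height = max y − min y = 5 − (-5) = 10.
Perimeter = 2(11 + 10) = 42.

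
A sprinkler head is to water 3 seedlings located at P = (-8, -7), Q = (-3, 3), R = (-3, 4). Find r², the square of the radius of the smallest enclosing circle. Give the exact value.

Side lengths²: PQ² = 125, PR² = 146, QR² = 1.
Since PR² = 146 ≥ 125 + 1 = 126, the angle opposite PR is not acute, so the smallest enclosing circle has PR as diameter.
Centre = midpoint of PR = (-5.5, -1.5), r² = 146/4 = 36.5.

36.5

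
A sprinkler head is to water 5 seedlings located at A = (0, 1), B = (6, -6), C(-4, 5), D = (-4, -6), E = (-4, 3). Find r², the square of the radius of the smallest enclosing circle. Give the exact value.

A smallest enclosing disk is always determined by at most three of the input points on its boundary.
The farthest pair is B–C with squared distance 221. The circle on this segment as diameter has centre (1, -0.5) and r² = 221/4 = 55.25.
Check A: distance² to centre = 3.25 ≤ 55.25, so it lies inside.
All remaining points lie in this disk, and no smaller disk contains both endpoints, so this is the minimum enclosing circle.

55.25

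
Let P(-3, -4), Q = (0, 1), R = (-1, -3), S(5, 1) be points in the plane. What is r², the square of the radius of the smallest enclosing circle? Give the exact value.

22.25

By Welzl's lemma the MEC is supported by two points (diametrically opposite) or three points (on a circumcircle).
The farthest pair is P–S with squared distance 89. The circle on this segment as diameter has centre (1, -1.5) and r² = 89/4 = 22.25.
Check Q: distance² to centre = 7.25 ≤ 22.25, so it lies inside.
All remaining points lie in this disk, and no smaller disk contains both endpoints, so this is the minimum enclosing circle.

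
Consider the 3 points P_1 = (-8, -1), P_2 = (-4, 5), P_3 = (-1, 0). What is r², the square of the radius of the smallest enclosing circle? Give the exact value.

5525/361

Side lengths²: P_1P_2² = 52, P_1P_3² = 50, P_2P_3² = 34.
Since P_1P_2² = 52 < 50 + 34 = 84, the triangle is acute, so the smallest enclosing circle is the circumcircle.
Circumcentre = (-90/19, 22/19), r² = 5525/361.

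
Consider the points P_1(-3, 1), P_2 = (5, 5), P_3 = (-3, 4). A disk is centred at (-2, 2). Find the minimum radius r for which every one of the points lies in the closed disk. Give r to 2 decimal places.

The required radius is the distance from (-2, 2) to the farthest point.
Squared distances: 2, 58, 5.
Maximum is 58, attained at P_2.
r = √58 ≈ 7.62.

7.62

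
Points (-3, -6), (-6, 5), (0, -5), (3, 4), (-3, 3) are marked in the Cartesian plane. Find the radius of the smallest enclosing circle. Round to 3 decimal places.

The minimum enclosing circle is determined by three boundary points: (-3, -6), (-6, 5), (3, 4).
Their circumcentre is (-95/48, 0.1875) with r² = 45305/1152.
The farthest remaining point (0, -5) is at distance² 35513/1152 ≤ 45305/1152.
r = √(45305/1152) ≈ 6.271.

6.271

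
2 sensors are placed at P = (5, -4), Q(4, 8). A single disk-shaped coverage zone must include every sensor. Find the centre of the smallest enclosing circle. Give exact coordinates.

(4.5, 2)

The smallest circle enclosing two points has them as diameter endpoints.
Centre = midpoint = (4.5, 2); r² = |PQ|²/4 = 145/4 = 36.25.
Centre = (4.5, 2).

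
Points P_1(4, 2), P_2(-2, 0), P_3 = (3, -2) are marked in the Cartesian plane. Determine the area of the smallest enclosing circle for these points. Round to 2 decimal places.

32.00

Side lengths²: P_1P_2² = 40, P_1P_3² = 17, P_2P_3² = 29.
Since P_1P_2² = 40 < 29 + 17 = 46, the triangle is acute, so the smallest enclosing circle is the circumcircle.
Circumcentre = (25/22, 13/22), r² = 2465/242.
Area = π·r² = π·2465/242 ≈ 32.00.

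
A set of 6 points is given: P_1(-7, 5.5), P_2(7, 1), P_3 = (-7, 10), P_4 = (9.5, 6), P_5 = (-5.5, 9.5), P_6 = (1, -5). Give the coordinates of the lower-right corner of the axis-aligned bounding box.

x-range [-7, 9.5], y-range [-5, 10].
The lower-right corner is (9.5, -5).

(9.5, -5)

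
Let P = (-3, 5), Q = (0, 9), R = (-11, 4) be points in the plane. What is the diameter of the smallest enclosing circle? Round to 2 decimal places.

12.08

Side lengths²: PQ² = 25, PR² = 65, QR² = 146.
Since QR² = 146 ≥ 65 + 25 = 90, the angle opposite QR is not acute, so the smallest enclosing circle has QR as diameter.
Centre = midpoint of QR = (-5.5, 6.5), r² = 146/4 = 36.5.
Diameter = 2r = 2√(36.5) ≈ 12.08.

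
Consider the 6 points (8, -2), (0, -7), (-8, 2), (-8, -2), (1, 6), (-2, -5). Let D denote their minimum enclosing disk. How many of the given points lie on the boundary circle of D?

A smallest enclosing disk is always determined by at most three of the input points on its boundary.
The farthest pair is (8, -2)–(-8, 2) with squared distance 272. The circle on this segment as diameter has centre (0, 0) and r² = 272/4 = 68.
Check (0, -7): distance² to centre = 49 ≤ 68, so it lies inside.
All remaining points lie in this disk, and no smaller disk contains both endpoints, so this is the minimum enclosing circle.
The points at distance exactly r from the centre are (8, -2), (-8, 2), (-8, -2) — 3 points.

3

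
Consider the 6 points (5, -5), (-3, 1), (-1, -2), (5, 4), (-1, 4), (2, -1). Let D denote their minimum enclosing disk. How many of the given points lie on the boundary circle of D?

3

The minimum enclosing circle of a finite set is fixed by two of the points (as a diameter) or three (as a circumcircle).
The farthest pair is (5, -5)–(-1, 4) with squared distance 117. The circle on this segment as diameter has centre (2, -0.5) and r² = 117/4 = 29.25.
Check (-3, 1): distance² to centre = 27.25 ≤ 29.25, so it lies inside.
All remaining points lie in this disk, and no smaller disk contains both endpoints, so this is the minimum enclosing circle.
The points at distance exactly r from the centre are (5, -5), (5, 4), (-1, 4) — 3 points.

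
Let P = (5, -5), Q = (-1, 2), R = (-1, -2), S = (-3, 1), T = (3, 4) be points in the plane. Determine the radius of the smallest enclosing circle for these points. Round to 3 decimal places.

The minimum enclosing circle is determined by three boundary points: P, S, T.
Their circumcentre is (1.75, -1) with r² = 26.5625.
The farthest remaining point Q is at distance² 16.5625 ≤ 26.5625.
r = √(26.5625) ≈ 5.154.

5.154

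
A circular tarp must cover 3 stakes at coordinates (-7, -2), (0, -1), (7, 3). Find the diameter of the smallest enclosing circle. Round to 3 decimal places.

Call the three points A, B, C in the order given.
Side lengths²: AB² = 50, AC² = 221, BC² = 65.
Since AC² = 221 ≥ 65 + 50 = 115, the angle opposite AC is not acute, so the smallest enclosing circle has AC as diameter.
Centre = midpoint of AC = (0, 0.5), r² = 221/4 = 55.25.
Diameter = 2r = 2√(55.25) ≈ 14.866.

14.866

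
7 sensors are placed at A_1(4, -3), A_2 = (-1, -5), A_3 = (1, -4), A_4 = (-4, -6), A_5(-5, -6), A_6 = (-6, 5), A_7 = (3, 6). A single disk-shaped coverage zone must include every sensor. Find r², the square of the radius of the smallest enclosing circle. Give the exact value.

A smallest enclosing disk is always determined by at most three of the input points on its boundary.
The farthest pair is A_5–A_7 with squared distance 208. The circle on this segment as diameter has centre (-1, 0) and r² = 208/4 = 52.
Check A_1: distance² to centre = 34 ≤ 52, so it lies inside.
All remaining points lie in this disk, and no smaller disk contains both endpoints, so this is the minimum enclosing circle.

52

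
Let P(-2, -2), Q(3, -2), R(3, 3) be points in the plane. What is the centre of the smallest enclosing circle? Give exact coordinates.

(0.5, 0.5)

Side lengths²: PQ² = 25, PR² = 50, QR² = 25.
Since PR² = 50 ≥ 25 + 25 = 50, the angle opposite PR is not acute, so the smallest enclosing circle has PR as diameter.
Centre = midpoint of PR = (0.5, 0.5), r² = 50/4 = 12.5.
Centre = (0.5, 0.5).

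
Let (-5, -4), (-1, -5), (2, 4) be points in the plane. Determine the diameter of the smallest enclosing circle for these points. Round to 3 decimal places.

Call the three points A, B, C in the order given.
Side lengths²: AB² = 17, AC² = 113, BC² = 90.
Since AC² = 113 ≥ 90 + 17 = 107, the angle opposite AC is not acute, so the smallest enclosing circle has AC as diameter.
Centre = midpoint of AC = (-1.5, 0), r² = 113/4 = 28.25.
Diameter = 2r = 2√(28.25) ≈ 10.630.

10.630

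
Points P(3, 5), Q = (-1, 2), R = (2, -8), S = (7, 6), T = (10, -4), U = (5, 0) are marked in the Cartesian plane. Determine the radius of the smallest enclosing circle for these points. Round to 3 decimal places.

7.433

The minimum enclosing circle of a finite set is fixed by two of the points (as a diameter) or three (as a circumcircle).
The farthest pair is R–S with squared distance 221. The circle on this segment as diameter has centre (4.5, -1) and r² = 221/4 = 55.25.
Check P: distance² to centre = 38.25 ≤ 55.25, so it lies inside.
All remaining points lie in this disk, and no smaller disk contains both endpoints, so this is the minimum enclosing circle.
r = √(55.25) ≈ 7.433.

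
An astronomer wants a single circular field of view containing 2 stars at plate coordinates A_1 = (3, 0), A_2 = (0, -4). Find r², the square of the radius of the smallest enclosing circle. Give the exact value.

The smallest circle enclosing two points has them as diameter endpoints.
Centre = midpoint = (1.5, -2); r² = |A_1A_2|²/4 = 25/4 = 6.25.

6.25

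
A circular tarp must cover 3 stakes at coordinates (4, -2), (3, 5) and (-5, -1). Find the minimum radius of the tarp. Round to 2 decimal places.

Call the three points A, B, C in the order given.
Side lengths²: AB² = 50, AC² = 82, BC² = 100.
Since BC² = 100 < 82 + 50 = 132, the triangle is acute, so the smallest enclosing circle is the circumcircle.
Circumcentre = (-7/31, 30/31), r² = 25625/961.
r = √(25625/961) ≈ 5.16.

5.16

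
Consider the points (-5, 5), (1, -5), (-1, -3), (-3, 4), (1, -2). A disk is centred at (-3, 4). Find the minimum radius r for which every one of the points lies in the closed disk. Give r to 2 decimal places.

9.85

The required radius is the distance from (-3, 4) to the farthest point.
Squared distances: 5, 97, 53, 0, 52.
Maximum is 97, attained at (1, -5).
r = √97 ≈ 9.85.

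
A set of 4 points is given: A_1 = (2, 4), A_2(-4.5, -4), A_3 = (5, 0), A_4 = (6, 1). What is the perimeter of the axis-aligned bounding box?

37

Width = max x − min x = 6 − (-4.5) = 10.5.
Height = max y − min y = 4 − (-4) = 8.
Perimeter = 2(10.5 + 8) = 37.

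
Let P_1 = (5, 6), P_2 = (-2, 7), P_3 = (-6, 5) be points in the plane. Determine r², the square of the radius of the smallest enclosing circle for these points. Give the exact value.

30.5

Side lengths²: P_1P_2² = 50, P_1P_3² = 122, P_2P_3² = 20.
Since P_1P_3² = 122 ≥ 50 + 20 = 70, the angle opposite P_1P_3 is not acute, so the smallest enclosing circle has P_1P_3 as diameter.
Centre = midpoint of P_1P_3 = (-0.5, 5.5), r² = 122/4 = 30.5.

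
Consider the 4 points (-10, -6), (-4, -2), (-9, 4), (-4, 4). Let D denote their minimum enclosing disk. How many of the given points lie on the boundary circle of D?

2

The farthest pair is (-10, -6)–(-4, 4) with squared distance 136. The circle on this segment as diameter has centre (-7, -1) and r² = 136/4 = 34.
Check (-4, -2): distance² to centre = 10 ≤ 34, so it lies inside.
All remaining points lie in this disk, and no smaller disk contains both endpoints, so this is the minimum enclosing circle.
The points at distance exactly r from the centre are (-10, -6), (-4, 4) — 2 points.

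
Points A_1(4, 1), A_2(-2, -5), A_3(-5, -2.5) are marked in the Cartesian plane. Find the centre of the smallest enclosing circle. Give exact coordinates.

Side lengths²: A_1A_2² = 72, A_1A_3² = 93.25, A_2A_3² = 15.25.
Since A_1A_3² = 93.25 ≥ 72 + 15.25 = 87.25, the angle opposite A_1A_3 is not acute, so the smallest enclosing circle has A_1A_3 as diameter.
Centre = midpoint of A_1A_3 = (-0.5, -0.75), r² = 93.25/4 = 23.3125.
Centre = (-0.5, -0.75).

(-0.5, -0.75)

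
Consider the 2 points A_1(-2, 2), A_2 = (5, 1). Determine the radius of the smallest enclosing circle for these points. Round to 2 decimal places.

3.54

The smallest circle enclosing two points has them as diameter endpoints.
Centre = midpoint = (1.5, 1.5); r² = |A_1A_2|²/4 = 50/4 = 12.5.
r = √(12.5) ≈ 3.54.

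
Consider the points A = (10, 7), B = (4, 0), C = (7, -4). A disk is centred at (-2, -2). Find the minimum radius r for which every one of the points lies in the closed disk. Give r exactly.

15

The required radius is the distance from (-2, -2) to the farthest point.
Squared distances: 225, 40, 85.
Maximum is 225, attained at A.
r = √225 = 15.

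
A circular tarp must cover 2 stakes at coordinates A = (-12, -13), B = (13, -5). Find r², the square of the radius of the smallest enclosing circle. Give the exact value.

172.25

The smallest circle enclosing two points has them as diameter endpoints.
Centre = midpoint = (0.5, -9); r² = |AB|²/4 = 689/4 = 172.25.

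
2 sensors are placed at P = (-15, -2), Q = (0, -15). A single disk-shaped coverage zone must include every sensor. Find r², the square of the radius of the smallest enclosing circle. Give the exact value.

The smallest circle enclosing two points has them as diameter endpoints.
Centre = midpoint = (-7.5, -8.5); r² = |PQ|²/4 = 394/4 = 98.5.

98.5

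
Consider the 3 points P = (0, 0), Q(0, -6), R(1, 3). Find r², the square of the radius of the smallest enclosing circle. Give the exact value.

20.5

Side lengths²: PQ² = 36, PR² = 10, QR² = 82.
Since QR² = 82 ≥ 36 + 10 = 46, the angle opposite QR is not acute, so the smallest enclosing circle has QR as diameter.
Centre = midpoint of QR = (0.5, -1.5), r² = 82/4 = 20.5.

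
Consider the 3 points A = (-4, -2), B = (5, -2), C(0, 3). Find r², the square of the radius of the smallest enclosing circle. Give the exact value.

20.5

Side lengths²: AB² = 81, AC² = 41, BC² = 50.
Since AB² = 81 < 50 + 41 = 91, the triangle is acute, so the smallest enclosing circle is the circumcircle.
Circumcentre = (0.5, -1.5), r² = 20.5.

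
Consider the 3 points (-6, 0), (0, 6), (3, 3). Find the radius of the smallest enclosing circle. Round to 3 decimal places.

Call the three points A, B, C in the order given.
Side lengths²: AB² = 72, AC² = 90, BC² = 18.
Since AC² = 90 ≥ 72 + 18 = 90, the angle opposite AC is not acute, so the smallest enclosing circle has AC as diameter.
Centre = midpoint of AC = (-1.5, 1.5), r² = 90/4 = 22.5.
r = √(22.5) ≈ 4.743.

4.743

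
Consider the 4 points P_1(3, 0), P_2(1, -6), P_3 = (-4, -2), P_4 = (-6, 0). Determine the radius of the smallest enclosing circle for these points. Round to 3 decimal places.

A smallest enclosing disk is always determined by at most three of the input points on its boundary.
The minimum enclosing circle is determined by three boundary points: P_1, P_2, P_4.
Their circumcentre is (-1.5, -11/6) with r² = 425/18.
The farthest remaining point P_3 is at distance² 113/18 ≤ 425/18.
r = √(425/18) ≈ 4.859.

4.859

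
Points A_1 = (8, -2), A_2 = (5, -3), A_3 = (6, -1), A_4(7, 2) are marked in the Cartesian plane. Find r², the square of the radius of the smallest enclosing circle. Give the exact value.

The farthest pair is A_2–A_4 with squared distance 29. The circle on this segment as diameter has centre (6, -0.5) and r² = 29/4 = 7.25.
Check A_1: distance² to centre = 6.25 ≤ 7.25, so it lies inside.
All remaining points lie in this disk, and no smaller disk contains both endpoints, so this is the minimum enclosing circle.

7.25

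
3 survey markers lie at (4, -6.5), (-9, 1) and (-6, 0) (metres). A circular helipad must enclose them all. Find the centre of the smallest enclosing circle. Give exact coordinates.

Call the three points A, B, C in the order given.
Side lengths²: AB² = 225.25, AC² = 142.25, BC² = 10.
Since AB² = 225.25 ≥ 142.25 + 10 = 152.25, the angle opposite AB is not acute, so the smallest enclosing circle has AB as diameter.
Centre = midpoint of AB = (-2.5, -2.75), r² = 225.25/4 = 56.3125.
Centre = (-2.5, -2.75).

(-2.5, -2.75)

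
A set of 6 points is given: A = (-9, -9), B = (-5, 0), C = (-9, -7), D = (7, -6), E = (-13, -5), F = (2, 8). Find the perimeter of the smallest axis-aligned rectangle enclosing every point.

Width = max x − min x = 7 − (-13) = 20.
Height = max y − min y = 8 − (-9) = 17.
Perimeter = 2(20 + 17) = 74.

74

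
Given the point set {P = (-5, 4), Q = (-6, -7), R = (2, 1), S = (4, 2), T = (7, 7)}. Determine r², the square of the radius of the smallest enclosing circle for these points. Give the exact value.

The minimum enclosing circle of a finite set is fixed by two of the points (as a diameter) or three (as a circumcircle).
The farthest pair is Q–T with squared distance 365. The circle on this segment as diameter has centre (0.5, 0) and r² = 365/4 = 91.25.
Check P: distance² to centre = 46.25 ≤ 91.25, so it lies inside.
All remaining points lie in this disk, and no smaller disk contains both endpoints, so this is the minimum enclosing circle.

91.25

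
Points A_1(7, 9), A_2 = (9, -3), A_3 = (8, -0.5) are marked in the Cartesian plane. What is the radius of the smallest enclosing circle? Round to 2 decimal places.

6.08

Side lengths²: A_1A_2² = 148, A_1A_3² = 91.25, A_2A_3² = 7.25.
Since A_1A_2² = 148 ≥ 91.25 + 7.25 = 98.5, the angle opposite A_1A_2 is not acute, so the smallest enclosing circle has A_1A_2 as diameter.
Centre = midpoint of A_1A_2 = (8, 3), r² = 148/4 = 37.
r = √37 ≈ 6.08.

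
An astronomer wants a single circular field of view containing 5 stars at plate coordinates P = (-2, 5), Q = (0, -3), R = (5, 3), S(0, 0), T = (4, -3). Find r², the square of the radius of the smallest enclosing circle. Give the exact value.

The minimum enclosing circle of a finite set is fixed by two of the points (as a diameter) or three (as a circumcircle).
The farthest pair is P–T with squared distance 100. The circle on this segment as diameter has centre (1, 1) and r² = 100/4 = 25.
Check Q: distance² to centre = 17 ≤ 25, so it lies inside.
All remaining points lie in this disk, and no smaller disk contains both endpoints, so this is the minimum enclosing circle.

25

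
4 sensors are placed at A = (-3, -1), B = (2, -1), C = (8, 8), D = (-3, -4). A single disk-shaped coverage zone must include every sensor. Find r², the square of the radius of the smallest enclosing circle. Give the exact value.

66.25

A smallest enclosing disk is always determined by at most three of the input points on its boundary.
The farthest pair is C–D with squared distance 265. The circle on this segment as diameter has centre (2.5, 2) and r² = 265/4 = 66.25.
Check A: distance² to centre = 39.25 ≤ 66.25, so it lies inside.
All remaining points lie in this disk, and no smaller disk contains both endpoints, so this is the minimum enclosing circle.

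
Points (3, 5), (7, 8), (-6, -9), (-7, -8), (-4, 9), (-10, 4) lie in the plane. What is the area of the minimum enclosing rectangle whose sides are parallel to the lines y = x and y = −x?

255

In coordinates u = x + y, v = x − y the rectangle is axis-aligned; the map (x,y)→(u,v) scales areas by 2.
u-values: 8, 15, -15, -15, 5, -6; range = 15 − (-15) = 30.
v-values: -2, -1, 3, 1, -13, -14; range = 3 − (-14) = 17.
Area = (30 × 17) / 2 = 255.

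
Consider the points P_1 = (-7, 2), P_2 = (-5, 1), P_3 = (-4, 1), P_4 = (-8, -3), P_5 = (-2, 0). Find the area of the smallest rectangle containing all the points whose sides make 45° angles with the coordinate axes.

31.5

In coordinates u = x + y, v = x − y the rectangle is axis-aligned; the map (x,y)→(u,v) scales areas by 2.
u-values: -5, -4, -3, -11, -2; range = -2 − (-11) = 9.
v-values: -9, -6, -5, -5, -2; range = -2 − (-9) = 7.
Area = (9 × 7) / 2 = 31.5.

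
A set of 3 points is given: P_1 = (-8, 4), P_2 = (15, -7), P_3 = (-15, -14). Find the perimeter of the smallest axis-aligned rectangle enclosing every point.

Width = max x − min x = 15 − (-15) = 30.
Height = max y − min y = 4 − (-14) = 18.
Perimeter = 2(30 + 18) = 96.

96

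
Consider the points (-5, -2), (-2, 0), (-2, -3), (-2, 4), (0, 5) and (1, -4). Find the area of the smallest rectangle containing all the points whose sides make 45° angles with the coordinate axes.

66

In coordinates u = x + y, v = x − y the rectangle is axis-aligned; the map (x,y)→(u,v) scales areas by 2.
u-values: -7, -2, -5, 2, 5, -3; range = 5 − (-7) = 12.
v-values: -3, -2, 1, -6, -5, 5; range = 5 − (-6) = 11.
Area = (12 × 11) / 2 = 66.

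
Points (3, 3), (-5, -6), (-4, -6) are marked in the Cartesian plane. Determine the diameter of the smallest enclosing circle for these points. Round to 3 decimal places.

12.042

Call the three points A, B, C in the order given.
Side lengths²: AB² = 145, AC² = 130, BC² = 1.
Since AB² = 145 ≥ 130 + 1 = 131, the angle opposite AB is not acute, so the smallest enclosing circle has AB as diameter.
Centre = midpoint of AB = (-1, -1.5), r² = 145/4 = 36.25.
Diameter = 2r = 2√(36.25) ≈ 12.042.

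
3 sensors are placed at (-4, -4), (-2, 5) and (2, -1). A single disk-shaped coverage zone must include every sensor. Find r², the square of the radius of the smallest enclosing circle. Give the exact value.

21.58203125

Call the three points A, B, C in the order given.
Side lengths²: AB² = 85, AC² = 45, BC² = 52.
Since AB² = 85 < 52 + 45 = 97, the triangle is acute, so the smallest enclosing circle is the circumcircle.
Circumcentre = (-2.4375, 0.375), r² = 21.58203125.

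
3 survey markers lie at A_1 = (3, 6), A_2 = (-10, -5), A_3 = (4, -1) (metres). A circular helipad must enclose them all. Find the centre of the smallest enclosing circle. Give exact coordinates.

(-3.5, 0.5)

Side lengths²: A_1A_2² = 290, A_1A_3² = 50, A_2A_3² = 212.
Since A_1A_2² = 290 ≥ 212 + 50 = 262, the angle opposite A_1A_2 is not acute, so the smallest enclosing circle has A_1A_2 as diameter.
Centre = midpoint of A_1A_2 = (-3.5, 0.5), r² = 290/4 = 72.5.
Centre = (-3.5, 0.5).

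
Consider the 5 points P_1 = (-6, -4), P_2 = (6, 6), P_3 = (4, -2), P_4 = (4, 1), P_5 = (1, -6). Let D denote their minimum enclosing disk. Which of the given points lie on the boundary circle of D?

P_1, P_2

A smallest enclosing disk is always determined by at most three of the input points on its boundary.
The farthest pair is P_1–P_2 with squared distance 244. The circle on this segment as diameter has centre (0, 1) and r² = 244/4 = 61.
Check P_3: distance² to centre = 25 ≤ 61, so it lies inside.
All remaining points lie in this disk, and no smaller disk contains both endpoints, so this is the minimum enclosing circle.
The points at distance exactly r from the centre are P_1, P_2 — 2 points.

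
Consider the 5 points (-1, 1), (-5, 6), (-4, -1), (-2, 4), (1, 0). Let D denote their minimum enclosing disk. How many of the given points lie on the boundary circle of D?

The minimum enclosing circle is determined by three boundary points: (-5, 6), (-4, -1), (1, 0).
Their circumcentre is (-13/6, 17/6) with r² = 325/18.
The farthest remaining point (-1, 1) is at distance² 85/18 ≤ 325/18.
The points at distance exactly r from the centre are (-5, 6), (-4, -1), (1, 0) — 3 points.

3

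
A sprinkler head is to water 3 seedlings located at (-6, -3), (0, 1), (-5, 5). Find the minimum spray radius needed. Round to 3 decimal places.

4.230

Call the three points A, B, C in the order given.
Side lengths²: AB² = 52, AC² = 65, BC² = 41.
Since AC² = 65 < 52 + 41 = 93, the triangle is acute, so the smallest enclosing circle is the circumcircle.
Circumcentre = (-93/22, 37/44), r² = 34645/1936.
r = √(34645/1936) ≈ 4.230.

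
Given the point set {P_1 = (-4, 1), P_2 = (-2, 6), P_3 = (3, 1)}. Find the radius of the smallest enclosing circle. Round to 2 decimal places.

3.81

Side lengths²: P_1P_2² = 29, P_1P_3² = 49, P_2P_3² = 50.
Since P_2P_3² = 50 < 49 + 29 = 78, the triangle is acute, so the smallest enclosing circle is the circumcircle.
Circumcentre = (-0.5, 2.5), r² = 14.5.
r = √(14.5) ≈ 3.81.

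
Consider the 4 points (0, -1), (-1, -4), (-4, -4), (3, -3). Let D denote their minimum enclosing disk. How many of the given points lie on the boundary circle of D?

2

By Welzl's lemma the MEC is supported by two points (diametrically opposite) or three points (on a circumcircle).
The farthest pair is (-4, -4)–(3, -3) with squared distance 50. The circle on this segment as diameter has centre (-0.5, -3.5) and r² = 50/4 = 12.5.
Check (0, -1): distance² to centre = 6.5 ≤ 12.5, so it lies inside.
All remaining points lie in this disk, and no smaller disk contains both endpoints, so this is the minimum enclosing circle.
The points at distance exactly r from the centre are (-4, -4), (3, -3) — 2 points.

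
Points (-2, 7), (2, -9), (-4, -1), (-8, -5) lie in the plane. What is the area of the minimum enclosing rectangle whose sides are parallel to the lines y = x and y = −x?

In coordinates u = x + y, v = x − y the rectangle is axis-aligned; the map (x,y)→(u,v) scales areas by 2.
u-values: 5, -7, -5, -13; range = 5 − (-13) = 18.
v-values: -9, 11, -3, -3; range = 11 − (-9) = 20.
Area = (18 × 20) / 2 = 180.

180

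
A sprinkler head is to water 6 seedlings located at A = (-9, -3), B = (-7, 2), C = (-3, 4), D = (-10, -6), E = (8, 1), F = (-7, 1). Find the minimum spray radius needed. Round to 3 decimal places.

9.657

The farthest pair is D–E with squared distance 373. The circle on this segment as diameter has centre (-1, -2.5) and r² = 373/4 = 93.25.
Check A: distance² to centre = 64.25 ≤ 93.25, so it lies inside.
All remaining points lie in this disk, and no smaller disk contains both endpoints, so this is the minimum enclosing circle.
r = √(93.25) ≈ 9.657.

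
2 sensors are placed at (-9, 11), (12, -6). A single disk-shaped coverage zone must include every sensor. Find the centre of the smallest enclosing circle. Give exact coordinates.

The smallest circle enclosing two points has them as diameter endpoints.
Centre = midpoint = (1.5, 2.5); r² = |(-9, 11)−(12, -6)|²/4 = 730/4 = 182.5.
Centre = (1.5, 2.5).

(1.5, 2.5)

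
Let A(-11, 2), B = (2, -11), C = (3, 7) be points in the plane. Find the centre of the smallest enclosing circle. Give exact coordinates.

(-67/38, -67/38)

Side lengths²: AB² = 338, AC² = 221, BC² = 325.
Since AB² = 338 < 325 + 221 = 546, the triangle is acute, so the smallest enclosing circle is the circumcircle.
Circumcentre = (-67/38, -67/38), r² = 71825/722.
Centre = (-67/38, -67/38).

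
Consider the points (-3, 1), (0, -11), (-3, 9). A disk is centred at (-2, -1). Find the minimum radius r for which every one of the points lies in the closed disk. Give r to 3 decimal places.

10.198

The required radius is the distance from (-2, -1) to the farthest point.
Squared distances: 5, 104, 101.
Maximum is 104, attained at (0, -11).
r = √104 ≈ 10.198.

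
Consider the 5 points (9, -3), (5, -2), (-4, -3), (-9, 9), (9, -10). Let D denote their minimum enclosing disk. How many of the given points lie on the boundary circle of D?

The farthest pair is (-9, 9)–(9, -10) with squared distance 685. The circle on this segment as diameter has centre (0, -0.5) and r² = 685/4 = 171.25.
Check (9, -3): distance² to centre = 87.25 ≤ 171.25, so it lies inside.
All remaining points lie in this disk, and no smaller disk contains both endpoints, so this is the minimum enclosing circle.
The points at distance exactly r from the centre are (-9, 9), (9, -10) — 2 points.

2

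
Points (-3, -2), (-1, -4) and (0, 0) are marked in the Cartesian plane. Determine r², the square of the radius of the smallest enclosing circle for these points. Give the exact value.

4.42

Call the three points A, B, C in the order given.
Side lengths²: AB² = 8, AC² = 13, BC² = 17.
Since BC² = 17 < 13 + 8 = 21, the triangle is acute, so the smallest enclosing circle is the circumcircle.
Circumcentre = (-0.9, -1.9), r² = 4.42.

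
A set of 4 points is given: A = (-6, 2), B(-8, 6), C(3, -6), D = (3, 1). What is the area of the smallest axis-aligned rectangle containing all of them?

132

x ranges over [-8, 3], width 11.
y ranges over [-6, 6], height 12.
Area = 11 × 12 = 132.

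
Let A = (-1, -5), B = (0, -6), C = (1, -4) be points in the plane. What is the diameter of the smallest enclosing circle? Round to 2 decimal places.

2.36

Side lengths²: AB² = 2, AC² = 5, BC² = 5.
Since BC² = 5 < 5 + 2 = 7, the triangle is acute, so the smallest enclosing circle is the circumcircle.
Circumcentre = (1/6, -29/6), r² = 25/18.
Diameter = 2r = 2√(25/18) ≈ 2.36.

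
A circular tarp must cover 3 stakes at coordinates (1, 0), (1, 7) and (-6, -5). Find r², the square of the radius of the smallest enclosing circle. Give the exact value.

48.25

Call the three points A, B, C in the order given.
Side lengths²: AB² = 49, AC² = 74, BC² = 193.
Since BC² = 193 ≥ 74 + 49 = 123, the angle opposite BC is not acute, so the smallest enclosing circle has BC as diameter.
Centre = midpoint of BC = (-2.5, 1), r² = 193/4 = 48.25.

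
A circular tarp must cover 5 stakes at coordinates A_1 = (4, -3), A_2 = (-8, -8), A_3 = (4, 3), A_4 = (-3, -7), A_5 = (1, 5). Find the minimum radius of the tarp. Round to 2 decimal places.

8.14

A smallest enclosing disk is always determined by at most three of the input points on its boundary.
The farthest pair is A_2–A_3 with squared distance 265. The circle on this segment as diameter has centre (-2, -2.5) and r² = 265/4 = 66.25.
Check A_1: distance² to centre = 36.25 ≤ 66.25, so it lies inside.
All remaining points lie in this disk, and no smaller disk contains both endpoints, so this is the minimum enclosing circle.
r = √(66.25) ≈ 8.14.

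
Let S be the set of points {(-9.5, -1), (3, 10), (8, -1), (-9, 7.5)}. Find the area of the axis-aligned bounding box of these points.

x ranges over [-9.5, 8], width 17.5.
y ranges over [-1, 10], height 11.
Area = 17.5 × 11 = 192.5.

192.5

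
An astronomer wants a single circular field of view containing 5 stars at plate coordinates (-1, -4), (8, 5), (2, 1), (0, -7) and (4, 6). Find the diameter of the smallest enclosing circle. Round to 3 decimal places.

14.422

The farthest pair is (8, 5)–(0, -7) with squared distance 208. The circle on this segment as diameter has centre (4, -1) and r² = 208/4 = 52.
Check (-1, -4): distance² to centre = 34 ≤ 52, so it lies inside.
All remaining points lie in this disk, and no smaller disk contains both endpoints, so this is the minimum enclosing circle.
Diameter = 2r = 2√52 ≈ 14.422.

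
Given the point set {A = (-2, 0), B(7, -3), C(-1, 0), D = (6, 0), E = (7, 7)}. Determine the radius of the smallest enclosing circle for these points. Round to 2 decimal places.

6.01

The minimum enclosing circle of a finite set is fixed by two of the points (as a diameter) or three (as a circumcircle).
The minimum enclosing circle is determined by three boundary points: A, B, E.
Their circumcentre is (11/3, 2) with r² = 325/9.
The farthest remaining point C is at distance² 232/9 ≤ 325/9.
r = √(325/9) ≈ 6.01.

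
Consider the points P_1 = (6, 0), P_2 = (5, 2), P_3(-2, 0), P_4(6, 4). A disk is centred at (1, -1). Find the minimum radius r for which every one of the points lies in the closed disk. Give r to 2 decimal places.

The required radius is the distance from (1, -1) to the farthest point.
Squared distances: 26, 25, 10, 50.
Maximum is 50, attained at P_4.
r = √50 ≈ 7.07.

7.07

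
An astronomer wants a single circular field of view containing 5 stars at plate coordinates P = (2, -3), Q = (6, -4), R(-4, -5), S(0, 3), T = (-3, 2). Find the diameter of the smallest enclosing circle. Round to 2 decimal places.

11.14

The minimum enclosing circle of a finite set is fixed by two of the points (as a diameter) or three (as a circumcircle).
The minimum enclosing circle is determined by three boundary points: Q, R, T.
Their circumcentre is (35/46, -97/46) with r² = 32825/1058.
The farthest remaining point S is at distance² 28225/1058 ≤ 32825/1058.
Diameter = 2r = 2√(32825/1058) ≈ 11.14.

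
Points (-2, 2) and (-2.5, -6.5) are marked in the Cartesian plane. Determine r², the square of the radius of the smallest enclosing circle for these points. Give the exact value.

The smallest circle enclosing two points has them as diameter endpoints.
Centre = midpoint = (-2.25, -2.25); r² = |(-2, 2)−(-2.5, -6.5)|²/4 = 72.5/4 = 18.125.

18.125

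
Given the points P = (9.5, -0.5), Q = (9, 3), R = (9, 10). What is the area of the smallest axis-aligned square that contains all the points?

110.25

The bounding box has width 0.5 and height 10.5.
An axis-aligned square enclosing the set must have side ≥ max(width, height).
So the minimum side is max(0.5, 10.5) = 10.5.
Area = 10.5² = 110.25.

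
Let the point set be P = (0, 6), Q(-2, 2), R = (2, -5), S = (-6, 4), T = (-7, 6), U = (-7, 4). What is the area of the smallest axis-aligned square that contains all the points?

The bounding box has width 9 and height 11.
An axis-aligned square enclosing the set must have side ≥ max(width, height).
So the minimum side is max(9, 11) = 11.
Area = 11² = 121.

121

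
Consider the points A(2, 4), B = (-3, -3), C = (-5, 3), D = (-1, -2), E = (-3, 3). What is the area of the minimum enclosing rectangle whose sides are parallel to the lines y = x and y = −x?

In coordinates u = x + y, v = x − y the rectangle is axis-aligned; the map (x,y)→(u,v) scales areas by 2.
u-values: 6, -6, -2, -3, 0; range = 6 − (-6) = 12.
v-values: -2, 0, -8, 1, -6; range = 1 − (-8) = 9.
Area = (12 × 9) / 2 = 54.

54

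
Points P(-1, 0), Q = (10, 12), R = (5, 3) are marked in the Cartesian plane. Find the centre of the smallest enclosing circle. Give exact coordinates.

Side lengths²: PQ² = 265, PR² = 45, QR² = 106.
Since PQ² = 265 ≥ 106 + 45 = 151, the angle opposite PQ is not acute, so the smallest enclosing circle has PQ as diameter.
Centre = midpoint of PQ = (4.5, 6), r² = 265/4 = 66.25.
Centre = (4.5, 6).

(4.5, 6)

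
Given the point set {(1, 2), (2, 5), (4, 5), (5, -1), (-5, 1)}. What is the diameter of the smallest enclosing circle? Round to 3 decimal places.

A smallest enclosing disk is always determined by at most three of the input points on its boundary.
The minimum enclosing circle is determined by three boundary points: (4, 5), (5, -1), (-5, 1).
Their circumcentre is (15/58, 75/58) with r² = 46657/1682.
The farthest remaining point (2, 5) is at distance² 28213/1682 ≤ 46657/1682.
Diameter = 2r = 2√(46657/1682) ≈ 10.534.

10.534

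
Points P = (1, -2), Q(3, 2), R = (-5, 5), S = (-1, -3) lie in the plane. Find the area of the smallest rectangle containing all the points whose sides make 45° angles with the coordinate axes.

In coordinates u = x + y, v = x − y the rectangle is axis-aligned; the map (x,y)→(u,v) scales areas by 2.
u-values: -1, 5, 0, -4; range = 5 − (-4) = 9.
v-values: 3, 1, -10, 2; range = 3 − (-10) = 13.
Area = (9 × 13) / 2 = 58.5.

58.5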